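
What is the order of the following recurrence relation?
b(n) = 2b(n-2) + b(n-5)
The order is the largest lag k for which b(n-k) appears. Here the deepest term is b(n-5), so the order is 5.

Order 5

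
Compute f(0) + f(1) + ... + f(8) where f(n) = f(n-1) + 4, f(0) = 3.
Computing the sequence terms: 3, 7, 11, 15, 19, 23, 27, 31, 35
Adding these values together:

171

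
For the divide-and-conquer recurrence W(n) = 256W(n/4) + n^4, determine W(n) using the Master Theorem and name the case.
Master Theorem template: W(n) = a·W(n/b) + f(n).
Here: a=256, b=4, f(n)=n^4
Compute log_b(a) = log_4(256) = 4.
f(n) = n^4 = Θ(n^4). Case 2: W(n) = Θ(n^4 log n).

Case 2: W(n) = Θ(n^4 log n)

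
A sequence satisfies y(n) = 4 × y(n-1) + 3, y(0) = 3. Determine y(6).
Computing step by step:
y(0) = 3
y(1) = 4 × 3 + 3 = 15
y(2) = 4 × 15 + 3 = 63
y(3) = 4 × 63 + 3 = 255
y(4) = 4 × 255 + 3 = 1023
y(5) = 4 × 1023 + 3 = 4095
y(6) = 4 × 4095 + 3 = 16383

16383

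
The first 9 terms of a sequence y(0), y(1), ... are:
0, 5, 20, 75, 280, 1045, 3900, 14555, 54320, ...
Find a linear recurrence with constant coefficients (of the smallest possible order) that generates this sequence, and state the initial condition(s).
Look for the lowest-order linear relation among consecutive terms.
Observation: y(n) - 4·y(n-1) - (-1)·y(n-2) = 0 holds for the shown terms, and no order-1 relation y(n) = α·y(n-1) + β fits.
Check at n=3: 4·20 + (-1)·5 = 75. ✓

y(n) = 4y(n-1) - y(n-2), y(0) = 0, y(1) = 5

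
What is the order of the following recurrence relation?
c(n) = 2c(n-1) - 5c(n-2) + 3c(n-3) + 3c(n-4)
The order is the largest lag k for which c(n-k) appears. Here the deepest term is c(n-4), so the order is 4.

Order 4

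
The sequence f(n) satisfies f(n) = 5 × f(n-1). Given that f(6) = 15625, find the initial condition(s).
In general f(n) = 5ⁿ · f(0). At n = 6: f(0) = f(6) / 5^6 = 15625 / 15625 = 1.

f(0) = 1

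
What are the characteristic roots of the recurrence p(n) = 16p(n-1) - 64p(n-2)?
Substitute p(n) = rⁿ and divide through by rⁿ⁻²: r² - 16r + 64 = 0
Factor: (r - 8)² = 0, so r = 8 (double root).
General solution: p(n) = (A + Bn)·8ⁿ

Characteristic: r² - 16r + 64 = 0, Roots: r = 8 (double root)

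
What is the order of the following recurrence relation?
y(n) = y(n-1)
The order is the largest lag k for which y(n-k) appears. Here the deepest term is y(n-1), so the order is 1.

Order 1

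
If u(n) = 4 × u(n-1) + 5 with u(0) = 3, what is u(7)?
Computing step by step:
u(0) = 3
u(1) = 4 × 3 + 5 = 17
u(2) = 4 × 17 + 5 = 73
u(3) = 4 × 73 + 5 = 297
u(4) = 4 × 297 + 5 = 1193
u(5) = 4 × 1193 + 5 = 4777
u(6) = 4 × 4777 + 5 = 19113
u(7) = 4 × 19113 + 5 = 76457

76457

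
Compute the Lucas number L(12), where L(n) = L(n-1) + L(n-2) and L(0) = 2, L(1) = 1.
Computing the sequence terms:
2, 1, 3, 4, 7, 11, 18, 29, 47, 76, 123, 199, 322

322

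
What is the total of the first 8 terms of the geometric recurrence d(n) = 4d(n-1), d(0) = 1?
Computing the sequence terms: 1, 4, 16, 64, 256, 1024, 4096, 16384
Adding these values together:

21845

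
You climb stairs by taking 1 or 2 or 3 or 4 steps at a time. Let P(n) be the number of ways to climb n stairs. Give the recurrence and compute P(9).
Condition on the size of the last step (1 to 4): before it there were n-1, …, n-4 stairs climbed, and these cases are disjoint, so P(n) = P(n-1) + P(n-2) + P(n-3) + P(n-4) (order-4 linear recurrence).
Initial conditions by direct count (compositions of i into parts ≤ 4): P(1) = 1; P(2) = 2; P(3) = 4; P(4) = 8.
Iterating the recurrence: P(5) = 15, P(6) = 29, P(7) = 56, P(8) = 108, P(9) = 208.

P(n) = P(n-1) + P(n-2) + P(n-3) + P(n-4), P(1) = 1, P(2) = 2, P(3) = 4, P(4) = 8; P(9) = 208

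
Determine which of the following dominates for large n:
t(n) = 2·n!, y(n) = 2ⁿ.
Comparing growth rates:
Growth-rate hierarchy: log n ≺ any polynomial ≺ any exponential cⁿ (c>1) ≺ n! ≺ nⁿ.
factorial dominates exponential base 2 asymptotically.

t(n) grows faster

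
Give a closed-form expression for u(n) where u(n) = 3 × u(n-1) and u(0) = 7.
Recurrence: u(n) = 3 × u(n-1), initial: u(0) = 7.
Each term is 3 times the previous, so this is geometric with ratio 3. After n steps: u(n) = u(0)·3ⁿ = 7·3ⁿ.

u(n) = 7·3ⁿ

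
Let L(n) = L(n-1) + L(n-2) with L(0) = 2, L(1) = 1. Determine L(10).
Computing the sequence terms:
2, 1, 3, 4, 7, 11, 18, 29, 47, 76, 123

123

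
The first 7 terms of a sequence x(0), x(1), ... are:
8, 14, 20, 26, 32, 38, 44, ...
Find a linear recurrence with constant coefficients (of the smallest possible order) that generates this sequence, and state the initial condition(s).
Look for the lowest-order linear relation among consecutive terms.
Observation: consecutive differences are constant (= 6).
Check at n=2: 1·14 + 6 = 20. ✓

x(n) = x(n-1) + 6, x(0) = 8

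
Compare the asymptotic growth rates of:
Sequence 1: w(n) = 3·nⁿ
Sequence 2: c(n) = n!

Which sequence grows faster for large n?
Comparing growth rates:
Growth-rate hierarchy: log n ≺ any polynomial ≺ any exponential cⁿ (c>1) ≺ n! ≺ nⁿ.
super-exponential nⁿ dominates factorial asymptotically.

w(n) grows faster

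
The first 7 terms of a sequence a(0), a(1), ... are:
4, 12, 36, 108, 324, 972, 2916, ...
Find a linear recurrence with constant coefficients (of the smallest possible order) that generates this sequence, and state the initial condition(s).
Look for the lowest-order linear relation among consecutive terms.
Observation: each term is 3× the previous.
Check at n=2: 3·12 = 36. ✓

a(n) = 3 × a(n-1), a(0) = 4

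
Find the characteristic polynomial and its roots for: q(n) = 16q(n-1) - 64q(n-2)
Substitute q(n) = rⁿ and divide through by rⁿ⁻²: r² - 16r + 64 = 0
Factor: (r - 8)² = 0, so r = 8 (double root).
General solution: q(n) = (A + Bn)·8ⁿ

Characteristic: r² - 16r + 64 = 0, Roots: r = 8 (double root)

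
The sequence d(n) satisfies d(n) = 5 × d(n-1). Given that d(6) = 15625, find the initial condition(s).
In general d(n) = 5ⁿ · d(0). At n = 6: d(0) = d(6) / 5^6 = 15625 / 15625 = 1.

d(0) = 1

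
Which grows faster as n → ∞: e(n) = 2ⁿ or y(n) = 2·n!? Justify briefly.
Comparing growth rates:
Growth-rate hierarchy: log n ≺ any polynomial ≺ any exponential cⁿ (c>1) ≺ n! ≺ nⁿ.
factorial dominates exponential base 2 asymptotically.

y(n) grows faster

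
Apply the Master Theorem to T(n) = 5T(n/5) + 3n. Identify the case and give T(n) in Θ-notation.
Master Theorem template: T(n) = a·T(n/b) + f(n).
Here: a=5, b=5, f(n)=3n
Compute log_b(a) = log_5(5) = 1.
f(n) = 3n = Θ(n). Case 2: T(n) = Θ(n log n).

Case 2: T(n) = Θ(n log n)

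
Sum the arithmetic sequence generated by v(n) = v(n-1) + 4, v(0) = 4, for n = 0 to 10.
Computing the sequence terms: 4, 8, 12, 16, 20, 24, 28, 32, 36, 40, 44
Adding these values together:

264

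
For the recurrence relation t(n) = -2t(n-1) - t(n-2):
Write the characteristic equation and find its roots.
Substitute t(n) = rⁿ and divide through by rⁿ⁻²: r² + 2r + 1 = 0
Factor: (r + 1)² = 0, so r = -1 (double root).
General solution: t(n) = (A + Bn)·(-1)ⁿ

Characteristic: r² + 2r + 1 = 0, Roots: r = -1 (double root)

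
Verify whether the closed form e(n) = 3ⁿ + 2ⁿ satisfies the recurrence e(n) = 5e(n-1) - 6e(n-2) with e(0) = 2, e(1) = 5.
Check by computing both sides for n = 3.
From the recurrence with e(0) = 2, e(1) = 5:
  e(0) = 2, e(1) = 5, e(2) = 13, e(3) = 35
  so the recurrence gives e(3) = 35.
From the proposed closed form e(n) = 3ⁿ + 2ⁿ:
  e(3) = 35.
Both sides give 35 at n = 3, and the initial condition(s) match, so the closed form is consistent.

Yes, the closed form is correct.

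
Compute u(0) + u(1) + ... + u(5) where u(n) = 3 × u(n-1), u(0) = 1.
Computing the sequence terms: 1, 3, 9, 27, 81, 243
Adding these values together:

364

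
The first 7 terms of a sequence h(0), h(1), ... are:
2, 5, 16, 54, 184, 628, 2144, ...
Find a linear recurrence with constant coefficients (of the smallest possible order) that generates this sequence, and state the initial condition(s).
Look for the lowest-order linear relation among consecutive terms.
Observation: h(n) - 4·h(n-1) - (-2)·h(n-2) = 0 holds for the shown terms, and no order-1 relation h(n) = α·h(n-1) + β fits.
Check at n=3: 4·16 + (-2)·5 = 54. ✓

h(n) = 4h(n-1) - 2h(n-2), h(0) = 2, h(1) = 5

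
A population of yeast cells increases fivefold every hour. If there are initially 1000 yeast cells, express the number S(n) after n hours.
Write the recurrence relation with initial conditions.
Each hour multiplies the count by 5, so the count after n hours depends only on the count after n-1 hours: S(n) = 5 × S(n-1). The starting count gives S(0) = 1000.
Unrolling n times gives the closed form S(n) = 1000 × 5ⁿ.

S(n) = 5 × S(n-1), S(0) = 1000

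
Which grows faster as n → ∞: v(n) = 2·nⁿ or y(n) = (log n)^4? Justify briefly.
Comparing growth rates:
Growth-rate hierarchy: log n ≺ any polynomial ≺ any exponential cⁿ (c>1) ≺ n! ≺ nⁿ.
super-exponential nⁿ dominates polylogarithmic (log n)^4 asymptotically.

v(n) grows faster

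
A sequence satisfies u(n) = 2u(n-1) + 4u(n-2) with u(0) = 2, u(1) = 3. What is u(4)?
Computing the sequence terms:
2, 3, 14, 40, 136

136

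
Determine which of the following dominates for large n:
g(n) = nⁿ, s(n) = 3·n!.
Comparing growth rates:
Growth-rate hierarchy: log n ≺ any polynomial ≺ any exponential cⁿ (c>1) ≺ n! ≺ nⁿ.
super-exponential nⁿ dominates factorial asymptotically.

g(n) grows faster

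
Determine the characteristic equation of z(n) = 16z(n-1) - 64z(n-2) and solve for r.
Substitute z(n) = rⁿ and divide through by rⁿ⁻²: r² - 16r + 64 = 0
Factor: (r - 8)² = 0, so r = 8 (double root).
General solution: z(n) = (A + Bn)·8ⁿ

Characteristic: r² - 16r + 64 = 0, Roots: r = 8 (double root)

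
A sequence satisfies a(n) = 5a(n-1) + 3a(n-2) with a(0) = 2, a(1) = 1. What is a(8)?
Computing the sequence terms:
2, 1, 11, 58, 323, 1789, 9914, 54937, 304427

304427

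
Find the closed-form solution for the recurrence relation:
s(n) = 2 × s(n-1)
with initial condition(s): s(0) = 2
Recurrence: s(n) = 2 × s(n-1), initial: s(0) = 2.
Each term is 2 times the previous, so this is geometric with ratio 2. After n steps: s(n) = s(0)·2ⁿ = 2·2ⁿ.

s(n) = 2·2ⁿ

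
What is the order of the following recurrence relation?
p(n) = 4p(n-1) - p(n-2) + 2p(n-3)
The order is the largest lag k for which p(n-k) appears. Here the deepest term is p(n-3), so the order is 3.

Order 3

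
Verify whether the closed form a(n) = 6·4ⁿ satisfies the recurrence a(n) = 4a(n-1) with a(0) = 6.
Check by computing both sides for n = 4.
From the recurrence with a(0) = 6:
  a(0) = 6, a(1) = 24, a(2) = 96, a(3) = 384, a(4) = 1536
  so the recurrence gives a(4) = 1536.
From the proposed closed form a(n) = 6·4ⁿ:
  a(4) = 1536.
Both sides give 1536 at n = 4, and the initial condition(s) match, so the closed form is consistent.

Yes, the closed form is correct.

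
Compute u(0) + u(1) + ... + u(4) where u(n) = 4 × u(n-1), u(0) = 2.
Computing the sequence terms: 2, 8, 32, 128, 512
Adding these values together:

682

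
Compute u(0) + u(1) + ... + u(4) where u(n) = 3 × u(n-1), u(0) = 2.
Computing the sequence terms: 2, 6, 18, 54, 162
Adding these values together:

242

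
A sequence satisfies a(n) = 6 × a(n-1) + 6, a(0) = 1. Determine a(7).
Computing step by step:
a(0) = 1
a(1) = 6 × 1 + 6 = 12
a(2) = 6 × 12 + 6 = 78
a(3) = 6 × 78 + 6 = 474
a(4) = 6 × 474 + 6 = 2850
a(5) = 6 × 2850 + 6 = 17106
a(6) = 6 × 17106 + 6 = 102642
a(7) = 6 × 102642 + 6 = 615858

615858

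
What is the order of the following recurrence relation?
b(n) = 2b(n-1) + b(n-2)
The order is the largest lag k for which b(n-k) appears. Here the deepest term is b(n-2), so the order is 2.

Order 2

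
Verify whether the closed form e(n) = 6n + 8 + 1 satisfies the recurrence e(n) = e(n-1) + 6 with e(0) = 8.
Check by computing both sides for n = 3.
From the recurrence with e(0) = 8:
  e(0) = 8, e(1) = 14, e(2) = 20, e(3) = 26
  so the recurrence gives e(3) = 26.
From the proposed closed form e(n) = 6n + 8 + 1:
  e(3) = 27.
The recurrence gives 26 but the closed form gives 27, so the closed form does not satisfy the recurrence.

No, the closed form is incorrect.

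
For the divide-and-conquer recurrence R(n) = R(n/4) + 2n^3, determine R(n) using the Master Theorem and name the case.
Master Theorem template: R(n) = a·R(n/b) + f(n).
Here: a=1, b=4, f(n)=2n^3
Compute log_b(a) = log_4(1) = 0.
f(n) = 2n^3 = Ω(n^(0+ε)) with ε = 3, and the regularity condition holds (a·f(n/b) = (a/b^3)·f(n) with a/b^3 = 4^-3 < 1). Case 3: R(n) = Θ(f(n)) = Θ(n^3).

Case 3: R(n) = Θ(n^3)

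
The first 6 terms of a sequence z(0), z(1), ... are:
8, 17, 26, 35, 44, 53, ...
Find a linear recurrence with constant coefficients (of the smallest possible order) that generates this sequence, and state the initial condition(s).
Look for the lowest-order linear relation among consecutive terms.
Observation: consecutive differences are constant (= 9).
Check at n=2: 1·17 + 9 = 26. ✓

z(n) = z(n-1) + 9, z(0) = 8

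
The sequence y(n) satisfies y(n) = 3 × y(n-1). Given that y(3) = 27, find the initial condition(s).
In general y(n) = 3ⁿ · y(0). At n = 3: y(0) = y(3) / 3^3 = 27 / 27 = 1.

y(0) = 1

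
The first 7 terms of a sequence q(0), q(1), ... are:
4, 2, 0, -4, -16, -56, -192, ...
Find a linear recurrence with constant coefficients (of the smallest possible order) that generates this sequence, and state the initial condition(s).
Look for the lowest-order linear relation among consecutive terms.
Observation: q(n) - 4·q(n-1) - (-2)·q(n-2) = 0 holds for the shown terms, and no order-1 relation q(n) = α·q(n-1) + β fits.
Check at n=3: 4·0 + (-2)·2 = -4. ✓

q(n) = 4q(n-1) - 2q(n-2), q(0) = 4, q(1) = 2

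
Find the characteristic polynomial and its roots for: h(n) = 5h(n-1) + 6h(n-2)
Substitute h(n) = rⁿ and divide through by rⁿ⁻²: r² - 5r - 6 = 0
Factor: (r + 1)(r - 6) = 0, so r = -1, 6.
General solution: h(n) = A·(-1)ⁿ + B·6ⁿ

Characteristic: r² - 5r - 6 = 0, Roots: r = -1, 6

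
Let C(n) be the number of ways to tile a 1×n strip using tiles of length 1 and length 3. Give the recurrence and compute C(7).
Condition on the last tile: it has length 1 (leaving a 1×(n-1) strip) or length 3 (leaving a 1×(n-3) strip), so C(n) = C(n-1) + C(n-3) (order-3 linear recurrence).
For 0 ≤ i < 3 only unit tiles fit, so C(i) = 1.
Iterating the recurrence: C(3) = 2, C(4) = 3, C(5) = 4, C(6) = 6, C(7) = 9.

C(n) = C(n-1) + C(n-3), with C(i) = 1 for 0 ≤ i < 3; C(7) = 9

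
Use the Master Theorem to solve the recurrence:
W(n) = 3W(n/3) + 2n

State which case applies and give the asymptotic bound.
Master Theorem template: W(n) = a·W(n/b) + f(n).
Here: a=3, b=3, f(n)=2n
Compute log_b(a) = log_3(3) = 1.
f(n) = 2n = Θ(n). Case 2: W(n) = Θ(n log n).

Case 2: W(n) = Θ(n log n)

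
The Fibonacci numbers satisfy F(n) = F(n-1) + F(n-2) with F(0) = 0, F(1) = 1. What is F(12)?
Computing the sequence terms:
0, 1, 1, 2, 3, 5, 8, 13, 21, 34, 55, 89, 144

144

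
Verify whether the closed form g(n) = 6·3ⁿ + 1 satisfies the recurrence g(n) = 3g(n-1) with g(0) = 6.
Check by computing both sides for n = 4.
From the recurrence with g(0) = 6:
  g(0) = 6, g(1) = 18, g(2) = 54, g(3) = 162, g(4) = 486
  so the recurrence gives g(4) = 486.
From the proposed closed form g(n) = 6·3ⁿ + 1:
  g(4) = 487.
The recurrence gives 486 but the closed form gives 487, so the closed form does not satisfy the recurrence.

No, the closed form is incorrect.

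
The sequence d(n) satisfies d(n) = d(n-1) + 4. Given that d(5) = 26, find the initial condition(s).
d(5) = d(0) + 5·4, so d(0) = 26 - 20 = 6.

d(0) = 6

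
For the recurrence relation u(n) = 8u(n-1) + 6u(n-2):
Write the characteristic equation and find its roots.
Substitute u(n) = rⁿ and divide through by rⁿ⁻²: r² - 8r - 6 = 0
Discriminant: 8² + 4·6 = 88, not a perfect square, so by the quadratic formula r = (8 ± √88)/2.
General solution: u(n) = A·r₁ⁿ + B·r₂ⁿ where r₁,r₂ = (8 ± √88)/2

Characteristic: r² - 8r - 6 = 0, Roots: r = (8 ± √88)/2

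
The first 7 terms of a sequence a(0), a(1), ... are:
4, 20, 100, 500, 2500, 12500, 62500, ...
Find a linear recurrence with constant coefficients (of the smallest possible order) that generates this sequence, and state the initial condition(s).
Look for the lowest-order linear relation among consecutive terms.
Observation: each term is 5× the previous.
Check at n=2: 5·20 = 100. ✓

a(n) = 5 × a(n-1), a(0) = 4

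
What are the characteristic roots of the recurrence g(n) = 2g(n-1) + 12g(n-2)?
Substitute g(n) = rⁿ and divide through by rⁿ⁻²: r² - 2r - 12 = 0
Discriminant: 2² + 4·12 = 52, not a perfect square, so by the quadratic formula r = (2 ± √52)/2.
General solution: g(n) = A·r₁ⁿ + B·r₂ⁿ where r₁,r₂ = (2 ± √52)/2

Characteristic: r² - 2r - 12 = 0, Roots: r = (2 ± √52)/2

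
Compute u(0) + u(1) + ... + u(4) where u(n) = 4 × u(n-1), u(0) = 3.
Computing the sequence terms: 3, 12, 48, 192, 768
Adding these values together:

1023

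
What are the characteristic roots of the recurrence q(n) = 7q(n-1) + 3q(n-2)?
Substitute q(n) = rⁿ and divide through by rⁿ⁻²: r² - 7r - 3 = 0
Discriminant: 7² + 4·3 = 61, not a perfect square, so by the quadratic formula r = (7 ± √61)/2.
General solution: q(n) = A·r₁ⁿ + B·r₂ⁿ where r₁,r₂ = (7 ± √61)/2

Characteristic: r² - 7r - 3 = 0, Roots: r = (7 ± √61)/2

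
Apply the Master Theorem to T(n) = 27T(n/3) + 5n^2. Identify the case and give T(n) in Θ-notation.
Master Theorem template: T(n) = a·T(n/b) + f(n).
Here: a=27, b=3, f(n)=5n^2
Compute log_b(a) = log_3(27) = 3.
f(n) = 5n^2 = O(n^(3-ε)) with ε = 1. Case 1: T(n) = Θ(n^log_b(a)) = Θ(n^3).

Case 1: T(n) = Θ(n^3)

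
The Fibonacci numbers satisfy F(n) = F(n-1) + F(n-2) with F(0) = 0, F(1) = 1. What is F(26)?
Computing the sequence terms:
0, 1, 1, 2, 3, 5, 8, 13, 21, 34, 55, 89, 144, 233, 377, 610, 987, 1597, 2584, 4181, 6765, 10946, 17711, 28657, 46368, 75025, 121393

121393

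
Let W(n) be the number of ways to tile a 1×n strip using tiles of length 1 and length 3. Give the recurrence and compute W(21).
Condition on the last tile: it has length 1 (leaving a 1×(n-1) strip) or length 3 (leaving a 1×(n-3) strip), so W(n) = W(n-1) + W(n-3) (order-3 linear recurrence).
For 0 ≤ i < 3 only unit tiles fit, so W(i) = 1.
Iterating the recurrence: W(3) = 2, W(4) = 3, W(5) = 4, W(6) = 6, W(7) = 9, W(8) = 13, W(9) = 19, W(10) = 28, W(11) = 41, W(12) = 60, W(13) = 88, W(14) = 129, W(15) = 189, W(16) = 277, W(17) = 406, W(18) = 595, W(19) = 872, W(20) = 1278, W(21) = 1873.

W(n) = W(n-1) + W(n-3), with W(i) = 1 for 0 ≤ i < 3; W(21) = 1873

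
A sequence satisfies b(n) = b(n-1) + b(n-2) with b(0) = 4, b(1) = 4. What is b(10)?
Computing the sequence terms:
4, 4, 8, 12, 20, 32, 52, 84, 136, 220, 356

356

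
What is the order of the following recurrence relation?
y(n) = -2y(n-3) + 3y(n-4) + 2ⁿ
The order is the largest lag k for which y(n-k) appears. Here the deepest term is y(n-4) (the 2ⁿ term is non-homogeneous and does not affect the order), so the order is 4.

Order 4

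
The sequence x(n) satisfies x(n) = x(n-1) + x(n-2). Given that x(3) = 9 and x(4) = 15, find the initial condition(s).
Work backwards using x(k) = x(k+2) - x(k+1):
x(2) = x(4) - x(3) = 15 - 9 = 6
x(1) = x(3) - x(2) = 9 - 6 = 3
x(0) = x(2) - x(1) = 6 - 3 = 3

x(0) = 3, x(1) = 3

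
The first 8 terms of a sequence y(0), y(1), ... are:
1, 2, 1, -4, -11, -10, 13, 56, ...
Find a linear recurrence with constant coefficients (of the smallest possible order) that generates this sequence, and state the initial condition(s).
Look for the lowest-order linear relation among consecutive terms.
Observation: y(n) - 2·y(n-1) - (-3)·y(n-2) = 0 holds for the shown terms, and no order-1 relation y(n) = α·y(n-1) + β fits.
Check at n=3: 2·1 + (-3)·2 = -4. ✓

y(n) = 2y(n-1) - 3y(n-2), y(0) = 1, y(1) = 2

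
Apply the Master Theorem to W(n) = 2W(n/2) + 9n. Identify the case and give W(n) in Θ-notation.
Master Theorem template: W(n) = a·W(n/b) + f(n).
Here: a=2, b=2, f(n)=9n
Compute log_b(a) = log_2(2) = 1.
f(n) = 9n = Θ(n). Case 2: W(n) = Θ(n log n).

Case 2: W(n) = Θ(n log n)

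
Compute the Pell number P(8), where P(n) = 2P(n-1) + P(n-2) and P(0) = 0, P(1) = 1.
Computing the sequence terms:
0, 1, 2, 5, 12, 29, 70, 169, 408

408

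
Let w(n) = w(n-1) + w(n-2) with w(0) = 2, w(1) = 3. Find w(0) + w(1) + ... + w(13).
Computing the sequence terms: 2, 3, 5, 8, 13, 21, 34, 55, 89, 144, 233, 377, 610, 987
Adding these values together:

2581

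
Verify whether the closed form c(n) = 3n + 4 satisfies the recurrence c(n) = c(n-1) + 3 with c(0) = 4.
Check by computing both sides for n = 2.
From the recurrence with c(0) = 4:
  c(0) = 4, c(1) = 7, c(2) = 10
  so the recurrence gives c(2) = 10.
From the proposed closed form c(n) = 3n + 4:
  c(2) = 10.
Both sides give 10 at n = 2, and the initial condition(s) match, so the closed form is consistent.

Yes, the closed form is correct.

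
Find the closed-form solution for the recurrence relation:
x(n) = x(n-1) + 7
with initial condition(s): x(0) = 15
Recurrence: x(n) = x(n-1) + 7, initial: x(0) = 15.
Each step adds 7, so x(n) = x(0) + 7n = 7n + 15.

x(n) = 7n + 15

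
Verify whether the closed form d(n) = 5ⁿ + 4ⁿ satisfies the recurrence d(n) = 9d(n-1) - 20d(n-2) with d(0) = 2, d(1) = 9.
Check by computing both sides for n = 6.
From the recurrence with d(0) = 2, d(1) = 9:
  d(0) = 2, d(1) = 9, d(2) = 41, d(3) = 189, d(4) = 881, d(5) = 4149, d(6) = 19721
  so the recurrence gives d(6) = 19721.
From the proposed closed form d(n) = 5ⁿ + 4ⁿ:
  d(6) = 19721.
Both sides give 19721 at n = 6, and the initial condition(s) match, so the closed form is consistent.

Yes, the closed form is correct.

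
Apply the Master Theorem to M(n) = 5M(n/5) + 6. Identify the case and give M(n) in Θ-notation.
Master Theorem template: M(n) = a·M(n/b) + f(n).
Here: a=5, b=5, f(n)=6
Compute log_b(a) = log_5(5) = 1.
f(n) = 6 = O(n^(1-ε)) with ε = 1. Case 1: M(n) = Θ(n^log_b(a)) = Θ(n).

Case 1: M(n) = Θ(n)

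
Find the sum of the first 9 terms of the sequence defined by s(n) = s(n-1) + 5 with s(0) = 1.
Computing the sequence terms: 1, 6, 11, 16, 21, 26, 31, 36, 41
Adding these values together:

189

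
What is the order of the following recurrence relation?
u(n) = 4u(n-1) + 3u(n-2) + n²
The order is the largest lag k for which u(n-k) appears. Here the deepest term is u(n-2) (the n² term is non-homogeneous and does not affect the order), so the order is 2.

Order 2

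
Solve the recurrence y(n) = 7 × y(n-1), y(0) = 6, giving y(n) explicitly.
Recurrence: y(n) = 7 × y(n-1), initial: y(0) = 6.
Each term is 7 times the previous, so this is geometric with ratio 7. After n steps: y(n) = y(0)·7ⁿ = 6·7ⁿ.

y(n) = 6·7ⁿ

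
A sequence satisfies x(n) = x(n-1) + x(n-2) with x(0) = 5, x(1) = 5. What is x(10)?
Computing the sequence terms:
5, 5, 10, 15, 25, 40, 65, 105, 170, 275, 445

445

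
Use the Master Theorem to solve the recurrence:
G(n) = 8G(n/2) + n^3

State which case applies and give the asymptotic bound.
Master Theorem template: G(n) = a·G(n/b) + f(n).
Here: a=8, b=2, f(n)=n^3
Compute log_b(a) = log_2(8) = 3.
f(n) = n^3 = Θ(n^3). Case 2: G(n) = Θ(n^3 log n).

Case 2: G(n) = Θ(n^3 log n)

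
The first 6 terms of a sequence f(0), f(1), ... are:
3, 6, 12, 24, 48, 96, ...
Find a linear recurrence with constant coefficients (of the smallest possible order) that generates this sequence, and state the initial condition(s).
Look for the lowest-order linear relation among consecutive terms.
Observation: each term is 2× the previous.
Check at n=2: 2·6 = 12. ✓

f(n) = 2 × f(n-1), f(0) = 3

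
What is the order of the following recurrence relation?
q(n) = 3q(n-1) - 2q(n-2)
The order is the largest lag k for which q(n-k) appears. Here the deepest term is q(n-2), so the order is 2.

Order 2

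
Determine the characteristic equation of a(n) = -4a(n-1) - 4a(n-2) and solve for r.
Substitute a(n) = rⁿ and divide through by rⁿ⁻²: r² + 4r + 4 = 0
Factor: (r + 2)² = 0, so r = -2 (double root).
General solution: a(n) = (A + Bn)·(-2)ⁿ

Characteristic: r² + 4r + 4 = 0, Roots: r = -2 (double root)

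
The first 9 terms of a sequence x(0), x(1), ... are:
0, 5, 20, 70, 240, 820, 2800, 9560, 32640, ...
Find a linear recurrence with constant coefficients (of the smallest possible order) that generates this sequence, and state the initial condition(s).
Look for the lowest-order linear relation among consecutive terms.
Observation: x(n) - 4·x(n-1) - (-2)·x(n-2) = 0 holds for the shown terms, and no order-1 relation x(n) = α·x(n-1) + β fits.
Check at n=3: 4·20 + (-2)·5 = 70. ✓

x(n) = 4x(n-1) - 2x(n-2), x(0) = 0, x(1) = 5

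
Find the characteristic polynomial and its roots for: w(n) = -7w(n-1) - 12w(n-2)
Substitute w(n) = rⁿ and divide through by rⁿ⁻²: r² + 7r + 12 = 0
Factor: (r + 3)(r + 4) = 0, so r = -3, -4.
General solution: w(n) = A·(-3)ⁿ + B·(-4)ⁿ

Characteristic: r² + 7r + 12 = 0, Roots: r = -3, -4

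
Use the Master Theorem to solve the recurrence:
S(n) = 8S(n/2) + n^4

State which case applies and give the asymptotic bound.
Master Theorem template: S(n) = a·S(n/b) + f(n).
Here: a=8, b=2, f(n)=n^4
Compute log_b(a) = log_2(8) = 3.
f(n) = n^4 = Ω(n^(3+ε)) with ε = 1, and the regularity condition holds (a·f(n/b) = (a/b^4)·f(n) with a/b^4 = 2^-1 < 1). Case 3: S(n) = Θ(f(n)) = Θ(n^4).

Case 3: S(n) = Θ(n^4)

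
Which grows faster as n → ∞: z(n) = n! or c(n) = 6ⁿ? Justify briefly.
Comparing growth rates:
Growth-rate hierarchy: log n ≺ any polynomial ≺ any exponential cⁿ (c>1) ≺ n! ≺ nⁿ.
factorial dominates exponential base 6 asymptotically.

z(n) grows faster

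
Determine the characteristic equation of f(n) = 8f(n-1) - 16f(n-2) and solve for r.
Substitute f(n) = rⁿ and divide through by rⁿ⁻²: r² - 8r + 16 = 0
Factor: (r - 4)² = 0, so r = 4 (double root).
General solution: f(n) = (A + Bn)·4ⁿ

Characteristic: r² - 8r + 16 = 0, Roots: r = 4 (double root)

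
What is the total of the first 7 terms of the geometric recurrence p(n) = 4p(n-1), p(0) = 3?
Computing the sequence terms: 3, 12, 48, 192, 768, 3072, 12288
Adding these values together:

16383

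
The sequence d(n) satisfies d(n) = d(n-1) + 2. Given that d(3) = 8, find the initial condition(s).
d(3) = d(0) + 3·2, so d(0) = 8 - 6 = 2.

d(0) = 2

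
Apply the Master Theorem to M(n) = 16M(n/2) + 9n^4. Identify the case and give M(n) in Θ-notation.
Master Theorem template: M(n) = a·M(n/b) + f(n).
Here: a=16, b=2, f(n)=9n^4
Compute log_b(a) = log_2(16) = 4.
f(n) = 9n^4 = Θ(n^4). Case 2: M(n) = Θ(n^4 log n).

Case 2: M(n) = Θ(n^4 log n)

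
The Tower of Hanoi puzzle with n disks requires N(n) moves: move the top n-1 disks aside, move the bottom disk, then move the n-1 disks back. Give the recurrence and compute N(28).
Moving n disks = move the top n-1 disks aside (N(n-1) moves) + move the largest disk (1 move) + move the n-1 disks back on top (N(n-1) moves), so N(n) = 2N(n-1) + 1, with N(1) = 1 (a single disk takes one move).
First terms: 1, 3, 7, 15, 31, 63, … — each is one less than a power of 2. Indeed N(n) + 1 = 2(N(n-1) + 1) with N(1) + 1 = 2, so N(n) + 1 = 2ⁿ and N(n) = 2ⁿ - 1.
Hence N(28) = 2^28 - 1 = 268435456 - 1 = 268435455.

N(n) = 2N(n-1) + 1, N(1) = 1; N(28) = 268435455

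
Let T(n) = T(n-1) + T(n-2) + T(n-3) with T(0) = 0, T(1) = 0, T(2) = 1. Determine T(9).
Computing the sequence terms:
0, 0, 1, 1, 2, 4, 7, 13, 24, 44

44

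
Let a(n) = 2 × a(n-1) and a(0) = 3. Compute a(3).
Computing step by step:
a(0) = 3
a(1) = 2 × 3 = 6
a(2) = 2 × 6 = 12
a(3) = 2 × 12 = 24

24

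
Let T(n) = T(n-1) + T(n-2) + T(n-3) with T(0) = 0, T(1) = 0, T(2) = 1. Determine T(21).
Computing the sequence terms:
0, 0, 1, 1, 2, 4, 7, 13, 24, 44, 81, 149, 274, 504, 927, 1705, 3136, 5768, 10609, 19513, 35890, 66012

66012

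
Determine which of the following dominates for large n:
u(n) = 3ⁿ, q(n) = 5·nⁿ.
Comparing growth rates:
Growth-rate hierarchy: log n ≺ any polynomial ≺ any exponential cⁿ (c>1) ≺ n! ≺ nⁿ.
super-exponential nⁿ dominates exponential base 3 asymptotically.

q(n) grows faster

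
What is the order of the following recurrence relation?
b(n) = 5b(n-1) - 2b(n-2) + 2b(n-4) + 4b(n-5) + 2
The order is the largest lag k for which b(n-k) appears. Here the deepest term is b(n-5) (the 2 term is non-homogeneous and does not affect the order), so the order is 5.

Order 5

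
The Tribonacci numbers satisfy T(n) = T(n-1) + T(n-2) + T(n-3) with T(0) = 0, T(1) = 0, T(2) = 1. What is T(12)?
Computing the sequence terms:
0, 0, 1, 1, 2, 4, 7, 13, 24, 44, 81, 149, 274

274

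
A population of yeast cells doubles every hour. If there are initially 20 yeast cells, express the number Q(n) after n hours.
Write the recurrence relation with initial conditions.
Each hour multiplies the count by 2, so the count after n hours depends only on the count after n-1 hours: Q(n) = 2 × Q(n-1). The starting count gives Q(0) = 20.
Unrolling n times gives the closed form Q(n) = 20 × 2ⁿ.

Q(n) = 2 × Q(n-1), Q(0) = 20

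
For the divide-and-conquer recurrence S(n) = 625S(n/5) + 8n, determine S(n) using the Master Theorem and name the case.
Master Theorem template: S(n) = a·S(n/b) + f(n).
Here: a=625, b=5, f(n)=8n
Compute log_b(a) = log_5(625) = 4.
f(n) = 8n = O(n^(4-ε)) with ε = 3. Case 1: S(n) = Θ(n^log_b(a)) = Θ(n^4).

Case 1: S(n) = Θ(n^4)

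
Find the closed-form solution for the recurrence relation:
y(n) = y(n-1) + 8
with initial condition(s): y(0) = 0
Recurrence: y(n) = y(n-1) + 8, initial: y(0) = 0.
Each step adds 8, so y(n) = y(0) + 8n = 8n.

y(n) = 8n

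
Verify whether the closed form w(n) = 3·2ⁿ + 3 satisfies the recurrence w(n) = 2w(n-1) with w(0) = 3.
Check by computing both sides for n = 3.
From the recurrence with w(0) = 3:
  w(0) = 3, w(1) = 6, w(2) = 12, w(3) = 24
  so the recurrence gives w(3) = 24.
From the proposed closed form w(n) = 3·2ⁿ + 3:
  w(3) = 27.
The recurrence gives 24 but the closed form gives 27, so the closed form does not satisfy the recurrence.

No, the closed form is incorrect.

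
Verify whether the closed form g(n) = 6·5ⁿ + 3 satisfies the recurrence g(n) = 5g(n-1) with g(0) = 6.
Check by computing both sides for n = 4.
From the recurrence with g(0) = 6:
  g(0) = 6, g(1) = 30, g(2) = 150, g(3) = 750, g(4) = 3750
  so the recurrence gives g(4) = 3750.
From the proposed closed form g(n) = 6·5ⁿ + 3:
  g(4) = 3753.
The recurrence gives 3750 but the closed form gives 3753, so the closed form does not satisfy the recurrence.

No, the closed form is incorrect.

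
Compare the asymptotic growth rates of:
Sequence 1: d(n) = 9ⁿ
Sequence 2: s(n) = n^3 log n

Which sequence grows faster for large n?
Comparing growth rates:
Growth-rate hierarchy: log n ≺ any polynomial ≺ any exponential cⁿ (c>1) ≺ n! ≺ nⁿ.
exponential base 9 dominates polynomial degree 3 (with log factor) asymptotically.

d(n) grows faster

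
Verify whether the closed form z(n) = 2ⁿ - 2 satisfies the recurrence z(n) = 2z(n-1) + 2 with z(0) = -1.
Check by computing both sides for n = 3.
From the recurrence with z(0) = -1:
  z(0) = -1, z(1) = 0, z(2) = 2, z(3) = 6
  so the recurrence gives z(3) = 6.
From the proposed closed form z(n) = 2ⁿ - 2:
  z(3) = 6.
Both sides give 6 at n = 3, and the initial condition(s) match, so the closed form is consistent.

Yes, the closed form is correct.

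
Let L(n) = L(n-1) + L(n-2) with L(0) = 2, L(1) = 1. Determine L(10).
Computing the sequence terms:
2, 1, 3, 4, 7, 11, 18, 29, 47, 76, 123

123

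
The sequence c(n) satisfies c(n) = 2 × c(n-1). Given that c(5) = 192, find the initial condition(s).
In general c(n) = 2ⁿ · c(0). At n = 5: c(0) = c(5) / 2^5 = 192 / 32 = 6.

c(0) = 6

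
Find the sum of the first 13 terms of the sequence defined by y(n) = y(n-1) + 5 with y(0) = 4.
Computing the sequence terms: 4, 9, 14, 19, 24, 29, 34, 39, 44, 49, 54, 59, 64
Adding these values together:

442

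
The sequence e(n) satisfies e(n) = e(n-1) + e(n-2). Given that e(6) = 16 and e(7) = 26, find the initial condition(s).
Work backwards using e(k) = e(k+2) - e(k+1):
e(5) = e(7) - e(6) = 26 - 16 = 10
e(4) = e(6) - e(5) = 16 - 10 = 6
e(3) = e(5) - e(4) = 10 - 6 = 4
e(2) = e(4) - e(3) = 6 - 4 = 2
e(1) = e(3) - e(2) = 4 - 2 = 2
e(0) = e(2) - e(1) = 2 - 2 = 0

e(0) = 0, e(1) = 2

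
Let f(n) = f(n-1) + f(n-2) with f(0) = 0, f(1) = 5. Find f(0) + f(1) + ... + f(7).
Computing the sequence terms: 0, 5, 5, 10, 15, 25, 40, 65
Adding these values together:

165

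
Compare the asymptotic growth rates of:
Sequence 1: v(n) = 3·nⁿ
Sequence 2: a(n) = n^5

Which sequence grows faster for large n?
Comparing growth rates:
Growth-rate hierarchy: log n ≺ any polynomial ≺ any exponential cⁿ (c>1) ≺ n! ≺ nⁿ.
super-exponential nⁿ dominates polynomial degree 5 asymptotically.

v(n) grows faster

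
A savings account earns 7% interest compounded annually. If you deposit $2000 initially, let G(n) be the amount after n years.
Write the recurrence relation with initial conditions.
Each year the balance grows by 7%, i.e. is multiplied by 1 + 7/100 = 1.07, so G(n) = 1.07 × G(n-1). The initial deposit gives G(0) = 2000.
Unrolling gives the closed form G(n) = 2000 × (1.07)ⁿ.

G(n) = 1.07 × G(n-1), G(0) = 2000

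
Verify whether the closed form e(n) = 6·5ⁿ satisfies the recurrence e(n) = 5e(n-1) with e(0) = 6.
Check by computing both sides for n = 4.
From the recurrence with e(0) = 6:
  e(0) = 6, e(1) = 30, e(2) = 150, e(3) = 750, e(4) = 3750
  so the recurrence gives e(4) = 3750.
From the proposed closed form e(n) = 6·5ⁿ:
  e(4) = 3750.
Both sides give 3750 at n = 4, and the initial condition(s) match, so the closed form is consistent.

Yes, the closed form is correct.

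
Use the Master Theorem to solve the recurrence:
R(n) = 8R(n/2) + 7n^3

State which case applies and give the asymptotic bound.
Master Theorem template: R(n) = a·R(n/b) + f(n).
Here: a=8, b=2, f(n)=7n^3
Compute log_b(a) = log_2(8) = 3.
f(n) = 7n^3 = Θ(n^3). Case 2: R(n) = Θ(n^3 log n).

Case 2: R(n) = Θ(n^3 log n)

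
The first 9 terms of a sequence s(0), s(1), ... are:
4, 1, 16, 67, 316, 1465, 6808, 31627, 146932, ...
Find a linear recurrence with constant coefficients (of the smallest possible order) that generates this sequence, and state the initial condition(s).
Look for the lowest-order linear relation among consecutive terms.
Observation: s(n) - 4·s(n-1) - (3)·s(n-2) = 0 holds for the shown terms, and no order-1 relation s(n) = α·s(n-1) + β fits.
Check at n=3: 4·16 + (3)·1 = 67. ✓

s(n) = 4s(n-1) + 3s(n-2), s(0) = 4, s(1) = 1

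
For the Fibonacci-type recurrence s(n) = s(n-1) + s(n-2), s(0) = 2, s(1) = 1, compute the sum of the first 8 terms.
Computing the sequence terms: 2, 1, 3, 4, 7, 11, 18, 29
Adding these values together:

75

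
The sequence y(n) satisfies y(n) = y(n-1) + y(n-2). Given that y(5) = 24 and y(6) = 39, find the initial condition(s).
Work backwards using y(k) = y(k+2) - y(k+1):
y(4) = y(6) - y(5) = 39 - 24 = 15
y(3) = y(5) - y(4) = 24 - 15 = 9
y(2) = y(4) - y(3) = 15 - 9 = 6
y(1) = y(3) - y(2) = 9 - 6 = 3
y(0) = y(2) - y(1) = 6 - 3 = 3

y(0) = 3, y(1) = 3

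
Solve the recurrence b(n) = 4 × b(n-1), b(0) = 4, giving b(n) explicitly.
Recurrence: b(n) = 4 × b(n-1), initial: b(0) = 4.
Each term is 4 times the previous, so this is geometric with ratio 4. After n steps: b(n) = b(0)·4ⁿ = 4·4ⁿ.

b(n) = 4·4ⁿ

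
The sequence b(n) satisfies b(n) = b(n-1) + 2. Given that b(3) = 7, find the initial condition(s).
b(3) = b(0) + 3·2, so b(0) = 7 - 6 = 1.

b(0) = 1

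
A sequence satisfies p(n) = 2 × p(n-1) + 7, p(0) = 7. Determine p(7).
Computing step by step:
p(0) = 7
p(1) = 2 × 7 + 7 = 21
p(2) = 2 × 21 + 7 = 49
p(3) = 2 × 49 + 7 = 105
p(4) = 2 × 105 + 7 = 217
p(5) = 2 × 217 + 7 = 441
p(6) = 2 × 441 + 7 = 889
p(7) = 2 × 889 + 7 = 1785

1785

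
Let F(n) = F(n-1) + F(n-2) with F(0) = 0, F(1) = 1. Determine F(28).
Computing the sequence terms:
0, 1, 1, 2, 3, 5, 8, 13, 21, 34, 55, 89, 144, 233, 377, 610, 987, 1597, 2584, 4181, 6765, 10946, 17711, 28657, 46368, 75025, 121393, 196418, 317811

317811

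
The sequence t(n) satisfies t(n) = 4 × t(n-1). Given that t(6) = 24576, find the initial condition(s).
In general t(n) = 4ⁿ · t(0). At n = 6: t(0) = t(6) / 4^6 = 24576 / 4096 = 6.

t(0) = 6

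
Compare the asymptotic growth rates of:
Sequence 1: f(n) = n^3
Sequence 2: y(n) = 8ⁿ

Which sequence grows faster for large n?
Comparing growth rates:
Growth-rate hierarchy: log n ≺ any polynomial ≺ any exponential cⁿ (c>1) ≺ n! ≺ nⁿ.
exponential base 8 dominates polynomial degree 3 asymptotically.

y(n) grows faster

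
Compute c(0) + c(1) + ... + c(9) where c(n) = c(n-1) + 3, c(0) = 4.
Computing the sequence terms: 4, 7, 10, 13, 16, 19, 22, 25, 28, 31
Adding these values together:

175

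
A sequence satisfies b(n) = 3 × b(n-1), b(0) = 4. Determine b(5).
Computing step by step:
b(0) = 4
b(1) = 3 × 4 = 12
b(2) = 3 × 12 = 36
b(3) = 3 × 36 = 108
b(4) = 3 × 108 = 324
b(5) = 3 × 324 = 972

972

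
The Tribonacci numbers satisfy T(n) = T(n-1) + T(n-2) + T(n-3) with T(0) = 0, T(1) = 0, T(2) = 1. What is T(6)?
Computing the sequence terms:
0, 0, 1, 1, 2, 4, 7

7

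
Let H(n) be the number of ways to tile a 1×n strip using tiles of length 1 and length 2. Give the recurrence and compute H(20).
Condition on the last tile: it has length 1 (leaving a 1×(n-1) strip) or length 2 (leaving a 1×(n-2) strip), so H(n) = H(n-1) + H(n-2) (order-2 linear recurrence).
For 0 ≤ i < 2 only unit tiles fit, so H(i) = 1.
Iterating the recurrence: H(2) = 2, H(3) = 3, H(4) = 5, H(5) = 8, H(6) = 13, H(7) = 21, H(8) = 34, H(9) = 55, H(10) = 89, H(11) = 144, H(12) = 233, H(13) = 377, H(14) = 610, H(15) = 987, H(16) = 1597, H(17) = 2584, H(18) = 4181, H(19) = 6765, H(20) = 10946.

H(n) = H(n-1) + H(n-2), with H(i) = 1 for 0 ≤ i < 2; H(20) = 10946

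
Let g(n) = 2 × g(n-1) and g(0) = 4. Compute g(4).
Computing step by step:
g(0) = 4
g(1) = 2 × 4 = 8
g(2) = 2 × 8 = 16
g(3) = 2 × 16 = 32
g(4) = 2 × 32 = 64

64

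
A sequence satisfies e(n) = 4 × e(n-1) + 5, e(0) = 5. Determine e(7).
Computing step by step:
e(0) = 5
e(1) = 4 × 5 + 5 = 25
e(2) = 4 × 25 + 5 = 105
e(3) = 4 × 105 + 5 = 425
e(4) = 4 × 425 + 5 = 1705
e(5) = 4 × 1705 + 5 = 6825
e(6) = 4 × 6825 + 5 = 27305
e(7) = 4 × 27305 + 5 = 109225

109225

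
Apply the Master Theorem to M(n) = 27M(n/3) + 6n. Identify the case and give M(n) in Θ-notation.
Master Theorem template: M(n) = a·M(n/b) + f(n).
Here: a=27, b=3, f(n)=6n
Compute log_b(a) = log_3(27) = 3.
f(n) = 6n = O(n^(3-ε)) with ε = 2. Case 1: M(n) = Θ(n^log_b(a)) = Θ(n^3).

Case 1: M(n) = Θ(n^3)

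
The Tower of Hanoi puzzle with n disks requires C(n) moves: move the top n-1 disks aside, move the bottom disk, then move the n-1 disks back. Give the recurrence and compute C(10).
Moving n disks = move the top n-1 disks aside (C(n-1) moves) + move the largest disk (1 move) + move the n-1 disks back on top (C(n-1) moves), so C(n) = 2C(n-1) + 1, with C(1) = 1 (a single disk takes one move).
First terms: 1, 3, 7, 15, 31, 63, … — each is one less than a power of 2. Indeed C(n) + 1 = 2(C(n-1) + 1) with C(1) + 1 = 2, so C(n) + 1 = 2ⁿ and C(n) = 2ⁿ - 1.
Hence C(10) = 2^10 - 1 = 1024 - 1 = 1023.

C(n) = 2C(n-1) + 1, C(1) = 1; C(10) = 1023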